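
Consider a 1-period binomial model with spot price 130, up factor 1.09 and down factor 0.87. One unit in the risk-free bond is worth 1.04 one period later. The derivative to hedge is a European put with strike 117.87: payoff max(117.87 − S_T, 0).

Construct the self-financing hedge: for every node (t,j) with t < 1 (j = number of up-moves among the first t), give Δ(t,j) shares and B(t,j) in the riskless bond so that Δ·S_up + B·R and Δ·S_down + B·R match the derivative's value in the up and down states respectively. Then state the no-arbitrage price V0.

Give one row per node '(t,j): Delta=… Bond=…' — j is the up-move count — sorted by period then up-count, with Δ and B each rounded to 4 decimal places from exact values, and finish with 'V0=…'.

Under the risk-neutral measure, an up-move has probability p* = (R−d)/(u−d) = 0.7727 and values discount at R = 1.04.
Payoff layer (t=1): V(1,0)=4.7700, V(1,1)=0.0000
(0,0): S=130.0000. Δ = (V_up−V_dn)/(S_up−S_dn) = (0.0000−4.7700)/(141.7000−113.1000) = -0.1668. V = [p*·0.0000 + (1−p*)·4.7700]/1.04 = 1.0424. B = V − Δ·S = 22.7242.
Root portfolio cost Δ·130+B reproduces V0=1.0424.

(0,0): Delta=-0.1668 Bond=22.7242
V0=1.0424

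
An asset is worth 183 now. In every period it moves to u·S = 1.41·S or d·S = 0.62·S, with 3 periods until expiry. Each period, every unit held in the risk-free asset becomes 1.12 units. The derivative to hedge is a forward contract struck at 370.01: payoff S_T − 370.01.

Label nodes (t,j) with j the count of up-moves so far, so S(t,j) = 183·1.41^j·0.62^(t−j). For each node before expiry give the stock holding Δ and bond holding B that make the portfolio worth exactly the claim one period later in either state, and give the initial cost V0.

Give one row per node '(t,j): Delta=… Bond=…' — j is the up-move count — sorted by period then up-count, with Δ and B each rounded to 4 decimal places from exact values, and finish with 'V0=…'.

Under the risk-neutral measure, an up-move has probability p* = (R−d)/(u−d) = 0.6329 and values discount at R = 1.12.
At expiry t=3: V(3,0)=-326.3960, V(3,1)=-270.8233, V(3,2)=-144.4402, V(3,3)=142.9794
(2,0): S=70.3452. Δ = (V_up−V_dn)/(S_up−S_dn) = (-270.8233−-326.3960)/(99.1867−43.6140) = 1.0000. V = [p*·-270.8233 + (1−p*)·-326.3960]/1.12 = -260.0209. B = V − Δ·S = -330.3661.
(2,1): S=159.9786. Δ = (V_up−V_dn)/(S_up−S_dn) = (-144.4402−-270.8233)/(225.5698−99.1867) = 1.0000. V = [p*·-144.4402 + (1−p*)·-270.8233]/1.12 = -170.3875. B = V − Δ·S = -330.3661.
(2,2): S=363.8223. Δ = (V_up−V_dn)/(S_up−S_dn) = (142.9794−-144.4402)/(512.9894−225.5698) = 1.0000. V = [p*·142.9794 + (1−p*)·-144.4402]/1.12 = 33.4562. B = V − Δ·S = -330.3661.
(1,0): S=113.4600. Δ = (V_up−V_dn)/(S_up−S_dn) = (-170.3875−-260.0209)/(159.9786−70.3452) = 1.0000. V = [p*·-170.3875 + (1−p*)·-260.0209]/1.12 = -181.5097. B = V − Δ·S = -294.9697.
(1,1): S=258.0300. Δ = (V_up−V_dn)/(S_up−S_dn) = (33.4562−-170.3875)/(363.8223−159.9786) = 1.0000. V = [p*·33.4562 + (1−p*)·-170.3875]/1.12 = -36.9397. B = V − Δ·S = -294.9697.
(0,0): S=183.0000. Δ = (V_up−V_dn)/(S_up−S_dn) = (-36.9397−-181.5097)/(258.0300−113.4600) = 1.0000. V = [p*·-36.9397 + (1−p*)·-181.5097]/1.12 = -80.3658. B = V − Δ·S = -263.3658.
Each (Δ,B) replicates both successor values, so the strategy is self-financing and V0 is arbitrage-free.

(0,0): Delta=1.0000 Bond=-263.3658
(1,0): Delta=1.0000 Bond=-294.9697
(1,1): Delta=1.0000 Bond=-294.9697
(2,0): Delta=1.0000 Bond=-330.3661
(2,1): Delta=1.0000 Bond=-330.3661
(2,2): Delta=1.0000 Bond=-330.3661
V0=-80.3658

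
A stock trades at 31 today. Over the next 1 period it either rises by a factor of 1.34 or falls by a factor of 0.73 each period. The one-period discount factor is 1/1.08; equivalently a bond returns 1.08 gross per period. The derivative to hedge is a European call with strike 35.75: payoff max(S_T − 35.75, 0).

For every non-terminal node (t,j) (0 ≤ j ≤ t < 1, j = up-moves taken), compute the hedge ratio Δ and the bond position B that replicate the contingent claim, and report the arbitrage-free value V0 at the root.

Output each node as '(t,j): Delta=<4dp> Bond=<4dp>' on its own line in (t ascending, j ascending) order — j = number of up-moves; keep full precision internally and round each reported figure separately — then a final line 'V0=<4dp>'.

The replicating-portfolio and risk-neutral prices coincide; use p* = (1.08−0.73)/(1.34−0.73) = 0.5738 for the latter.
Terminal values V(1,·): V(1,0)=0.0000, V(1,1)=5.7900
Node (0,0) S=31.0000: V=(p*·5.7900+(1−p*)·0.0000)/1.08=3.0760; Δ=(5.7900−0.0000)/(41.5400−22.6300)=0.3062; B=V−Δ·S=-6.4158
Check: Δ(0,0)·S0 + B(0,0) = 3.0760 = V0.

(0,0): Delta=0.3062 Bond=-6.4158
V0=3.0760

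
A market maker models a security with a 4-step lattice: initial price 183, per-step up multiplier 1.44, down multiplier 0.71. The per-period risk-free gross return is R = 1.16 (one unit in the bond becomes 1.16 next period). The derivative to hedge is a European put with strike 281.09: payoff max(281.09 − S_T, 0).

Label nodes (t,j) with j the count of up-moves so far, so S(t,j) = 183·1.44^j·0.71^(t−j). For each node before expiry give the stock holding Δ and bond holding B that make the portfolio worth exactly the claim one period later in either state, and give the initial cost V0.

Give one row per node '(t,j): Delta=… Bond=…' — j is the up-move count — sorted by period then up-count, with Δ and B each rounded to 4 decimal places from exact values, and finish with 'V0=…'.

(0,0): Delta=-0.3278 Bond=93.7753
(1,0): Delta=-0.6818 Bond=154.7759
(1,1): Delta=-0.2192 Bond=80.1592
(2,0): Delta=-1.0000 Bond=208.8957
(2,1): Delta=-0.5842 Bond=161.2744
(2,2): Delta=-0.1072 Bond=50.4933
(3,0): Delta=-1.0000 Bond=242.3190
(3,1): Delta=-1.0000 Bond=242.3190
(3,2): Delta=-0.4566 Bond=152.7063
(3,3): Delta=0.0000 Bond=0.0000
V0=33.7929

No-arbitrage ⇒ martingale measure with p* = (R−d)/(u−d) = 0.6164.
Payoff layer (t=4): V(4,0)=234.5866, V(4,1)=186.7733, V(4,2)=89.7998, V(4,3)=0.0000, V(4,4)=0.0000
(3,0): S=65.4977. Δ = (V_up−V_dn)/(S_up−S_dn) = (186.7733−234.5866)/(94.3167−46.5034) = -1.0000. V = [p*·186.7733 + (1−p*)·234.5866]/1.16 = 176.8213. B = V − Δ·S = 242.3190.
(3,1): S=132.8404. Δ = (V_up−V_dn)/(S_up−S_dn) = (89.7998−186.7733)/(191.2902−94.3167) = -1.0000. V = [p*·89.7998 + (1−p*)·186.7733]/1.16 = 109.4785. B = V − Δ·S = 242.3190.
(3,2): S=269.4228. Δ = (V_up−V_dn)/(S_up−S_dn) = (0.0000−89.7998)/(387.9689−191.2902) = -0.4566. V = [p*·0.0000 + (1−p*)·89.7998]/1.16 = 29.6929. B = V − Δ·S = 152.7063.
(3,3): S=546.4351. Δ = (V_up−V_dn)/(S_up−S_dn) = (0.0000−0.0000)/(786.8665−387.9689) = 0.0000. V = [p*·0.0000 + (1−p*)·0.0000]/1.16 = 0.0000. B = V − Δ·S = 0.0000.
(2,0): S=92.2503. Δ = (V_up−V_dn)/(S_up−S_dn) = (109.4785−176.8213)/(132.8404−65.4977) = -1.0000. V = [p*·109.4785 + (1−p*)·176.8213]/1.16 = 116.6454. B = V − Δ·S = 208.8957.
(2,1): S=187.0992. Δ = (V_up−V_dn)/(S_up−S_dn) = (29.6929−109.4785)/(269.4228−132.8404) = -0.5842. V = [p*·29.6929 + (1−p*)·109.4785]/1.16 = 51.9790. B = V − Δ·S = 161.2744.
(2,2): S=379.4688. Δ = (V_up−V_dn)/(S_up−S_dn) = (0.0000−29.6929)/(546.4351−269.4228) = -0.1072. V = [p*·0.0000 + (1−p*)·29.6929]/1.16 = 9.8181. B = V − Δ·S = 50.4933.
(1,0): S=129.9300. Δ = (V_up−V_dn)/(S_up−S_dn) = (51.9790−116.6454)/(187.0992−92.2503) = -0.6818. V = [p*·51.9790 + (1−p*)·116.6454]/1.16 = 66.1918. B = V − Δ·S = 154.7759.
(1,1): S=263.5200. Δ = (V_up−V_dn)/(S_up−S_dn) = (9.8181−51.9790)/(379.4688−187.0992) = -0.2192. V = [p*·9.8181 + (1−p*)·51.9790]/1.16 = 22.4047. B = V − Δ·S = 80.1592.
(0,0): S=183.0000. Δ = (V_up−V_dn)/(S_up−S_dn) = (22.4047−66.1918)/(263.5200−129.9300) = -0.3278. V = [p*·22.4047 + (1−p*)·66.1918]/1.16 = 33.7929. B = V − Δ·S = 93.7753.
The time-0 hedge costs 33.7929, which is the no-arbitrage price.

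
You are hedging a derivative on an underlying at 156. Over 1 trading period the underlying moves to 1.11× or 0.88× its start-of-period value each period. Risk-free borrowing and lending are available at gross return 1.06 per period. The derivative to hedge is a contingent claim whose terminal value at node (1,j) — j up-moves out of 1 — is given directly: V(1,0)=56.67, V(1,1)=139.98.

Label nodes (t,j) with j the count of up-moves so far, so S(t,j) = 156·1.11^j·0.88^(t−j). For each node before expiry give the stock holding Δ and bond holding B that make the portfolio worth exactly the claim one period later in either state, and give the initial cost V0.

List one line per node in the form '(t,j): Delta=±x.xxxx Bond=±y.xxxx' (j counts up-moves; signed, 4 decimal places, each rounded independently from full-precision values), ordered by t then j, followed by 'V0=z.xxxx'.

Risk-neutral probability p* = (R−d)/(u−d) = (1.06−0.88)/(1.11−0.88) = 0.7826.
At expiry t=1: V(1,0)=56.6700, V(1,1)=139.9800
Node (0,0) S=156.0000: V=(p*·139.9800+(1−p*)·56.6700)/1.06=114.9709; Δ=(139.9800−56.6700)/(173.1600−137.2800)=2.3219; B=V−Δ·S=-247.2465
Each (Δ,B) replicates both successor values, so the strategy is self-financing and V0 is arbitrage-free.

(0,0): Delta=2.3219 Bond=-247.2465
V0=114.9709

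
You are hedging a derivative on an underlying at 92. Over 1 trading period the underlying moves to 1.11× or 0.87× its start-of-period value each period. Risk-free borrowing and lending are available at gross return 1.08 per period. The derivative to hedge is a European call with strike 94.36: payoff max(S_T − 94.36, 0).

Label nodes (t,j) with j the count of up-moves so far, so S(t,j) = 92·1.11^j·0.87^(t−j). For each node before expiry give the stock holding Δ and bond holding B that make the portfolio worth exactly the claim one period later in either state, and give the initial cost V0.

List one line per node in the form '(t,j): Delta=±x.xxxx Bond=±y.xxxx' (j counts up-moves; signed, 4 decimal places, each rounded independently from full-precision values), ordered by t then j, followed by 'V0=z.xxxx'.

(0,0): Delta=0.3514 Bond=-26.0463
V0=6.2870

Since d<R<u, set p* = (R−d)/(u−d) = 0.8750; price each node as the discounted p*-expectation of its children.
Terminal payoffs: V(1,0)=0.0000, V(1,1)=7.7600
  t=0,j=0: stock 92.0000 → up 102.1200 (V=7.7600), down 80.0400 (V=0.0000). Price 6.2870; hedge Δ=0.3514, bond B=-26.0463.
Check: Δ(0,0)·S0 + B(0,0) = 6.2870 = V0.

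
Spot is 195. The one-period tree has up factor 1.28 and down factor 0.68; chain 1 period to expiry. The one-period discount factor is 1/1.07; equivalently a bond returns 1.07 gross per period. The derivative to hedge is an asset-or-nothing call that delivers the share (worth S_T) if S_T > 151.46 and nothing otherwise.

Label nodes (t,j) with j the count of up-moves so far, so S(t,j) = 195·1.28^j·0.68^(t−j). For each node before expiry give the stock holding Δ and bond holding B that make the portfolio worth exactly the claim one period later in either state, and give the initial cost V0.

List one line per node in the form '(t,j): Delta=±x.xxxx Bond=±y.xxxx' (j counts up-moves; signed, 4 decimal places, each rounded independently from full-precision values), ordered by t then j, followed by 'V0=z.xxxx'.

Under the risk-neutral measure, an up-move has probability p* = (R−d)/(u−d) = 0.6500 and values discount at R = 1.07.
At expiry t=1: V(1,0)=0.0000, V(1,1)=249.6000
  t=0,j=0: stock 195.0000 → up 249.6000 (V=249.6000), down 132.6000 (V=0.0000). Price 151.6262; hedge Δ=2.1333, bond B=-264.3738.
Check: Δ(0,0)·S0 + B(0,0) = 151.6262 = V0.

(0,0): Delta=2.1333 Bond=-264.3738
V0=151.6262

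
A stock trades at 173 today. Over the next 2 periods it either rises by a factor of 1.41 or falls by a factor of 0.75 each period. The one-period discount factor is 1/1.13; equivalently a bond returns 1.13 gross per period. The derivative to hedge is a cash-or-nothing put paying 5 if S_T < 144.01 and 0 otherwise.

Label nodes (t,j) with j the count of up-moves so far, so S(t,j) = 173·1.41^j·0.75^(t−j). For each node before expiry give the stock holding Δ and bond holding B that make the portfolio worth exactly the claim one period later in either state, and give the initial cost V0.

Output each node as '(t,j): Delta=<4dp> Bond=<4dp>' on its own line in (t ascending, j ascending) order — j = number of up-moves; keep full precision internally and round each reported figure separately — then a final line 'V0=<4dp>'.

No-arbitrage ⇒ martingale measure with p* = (R−d)/(u−d) = 0.5758.
Terminal values V(2,·): V(2,0)=5.0000, V(2,1)=0.0000, V(2,2)=0.0000
(1,0): S=129.7500. Δ = (V_up−V_dn)/(S_up−S_dn) = (0.0000−5.0000)/(182.9475−97.3125) = -0.0584. V = [p*·0.0000 + (1−p*)·5.0000]/1.13 = 1.8772. B = V − Δ·S = 9.4529.
(1,1): S=243.9300. Δ = (V_up−V_dn)/(S_up−S_dn) = (0.0000−0.0000)/(343.9413−182.9475) = 0.0000. V = [p*·0.0000 + (1−p*)·0.0000]/1.13 = 0.0000. B = V − Δ·S = 0.0000.
(0,0): S=173.0000. Δ = (V_up−V_dn)/(S_up−S_dn) = (0.0000−1.8772)/(243.9300−129.7500) = -0.0164. V = [p*·0.0000 + (1−p*)·1.8772]/1.13 = 0.7048. B = V − Δ·S = 3.5490.
Root portfolio cost Δ·173+B reproduces V0=0.7048.

(0,0): Delta=-0.0164 Bond=3.5490
(1,0): Delta=-0.0584 Bond=9.4529
(1,1): Delta=0.0000 Bond=0.0000
V0=0.7048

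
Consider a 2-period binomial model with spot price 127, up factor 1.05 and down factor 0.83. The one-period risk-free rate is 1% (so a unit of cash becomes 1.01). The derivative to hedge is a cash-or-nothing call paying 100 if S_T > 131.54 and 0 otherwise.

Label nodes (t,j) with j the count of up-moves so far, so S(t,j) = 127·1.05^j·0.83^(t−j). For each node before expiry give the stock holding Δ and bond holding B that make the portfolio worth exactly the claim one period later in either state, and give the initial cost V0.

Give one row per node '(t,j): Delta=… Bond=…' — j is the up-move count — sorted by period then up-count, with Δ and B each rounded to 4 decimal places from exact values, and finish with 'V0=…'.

(0,0): Delta=2.8994 Bond=-302.5955
(1,0): Delta=0.0000 Bond=0.0000
(1,1): Delta=3.4087 Bond=-373.5374
V0=65.6231

Under the risk-neutral measure, an up-move has probability p* = (R−d)/(u−d) = 0.8182 and values discount at R = 1.01.
Payoff layer (t=2): V(2,0)=0.0000, V(2,1)=0.0000, V(2,2)=100.0000
(1,0): S=105.4100. Δ = (V_up−V_dn)/(S_up−S_dn) = (0.0000−0.0000)/(110.6805−87.4903) = 0.0000. V = [p*·0.0000 + (1−p*)·0.0000]/1.01 = 0.0000. B = V − Δ·S = 0.0000.
(1,1): S=133.3500. Δ = (V_up−V_dn)/(S_up−S_dn) = (100.0000−0.0000)/(140.0175−110.6805) = 3.4087. V = [p*·100.0000 + (1−p*)·0.0000]/1.01 = 81.0081. B = V − Δ·S = -373.5374.
(0,0): S=127.0000. Δ = (V_up−V_dn)/(S_up−S_dn) = (81.0081−0.0000)/(133.3500−105.4100) = 2.8994. V = [p*·81.0081 + (1−p*)·0.0000]/1.01 = 65.6231. B = V − Δ·S = -302.5955.
Root portfolio cost Δ·127+B reproduces V0=65.6231.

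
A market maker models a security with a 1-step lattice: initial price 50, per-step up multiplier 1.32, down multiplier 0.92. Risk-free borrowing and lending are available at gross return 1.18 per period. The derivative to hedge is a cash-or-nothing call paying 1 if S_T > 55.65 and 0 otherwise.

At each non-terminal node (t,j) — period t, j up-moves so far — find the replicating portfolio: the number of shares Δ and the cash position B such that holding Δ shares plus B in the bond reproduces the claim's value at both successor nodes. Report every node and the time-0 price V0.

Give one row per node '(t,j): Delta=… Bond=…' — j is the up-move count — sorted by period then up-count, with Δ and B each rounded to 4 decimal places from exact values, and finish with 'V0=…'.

(0,0): Delta=0.0500 Bond=-1.9492
V0=0.5508

No-arbitrage ⇒ martingale measure with p* = (R−d)/(u−d) = 0.6500.
Terminal payoffs: V(1,0)=0.0000, V(1,1)=1.0000
(0,0): S=50.0000. Δ = (V_up−V_dn)/(S_up−S_dn) = (1.0000−0.0000)/(66.0000−46.0000) = 0.0500. V = [p*·1.0000 + (1−p*)·0.0000]/1.18 = 0.5508. B = V − Δ·S = -1.9492.
Each (Δ,B) replicates both successor values, so the strategy is self-financing and V0 is arbitrage-free.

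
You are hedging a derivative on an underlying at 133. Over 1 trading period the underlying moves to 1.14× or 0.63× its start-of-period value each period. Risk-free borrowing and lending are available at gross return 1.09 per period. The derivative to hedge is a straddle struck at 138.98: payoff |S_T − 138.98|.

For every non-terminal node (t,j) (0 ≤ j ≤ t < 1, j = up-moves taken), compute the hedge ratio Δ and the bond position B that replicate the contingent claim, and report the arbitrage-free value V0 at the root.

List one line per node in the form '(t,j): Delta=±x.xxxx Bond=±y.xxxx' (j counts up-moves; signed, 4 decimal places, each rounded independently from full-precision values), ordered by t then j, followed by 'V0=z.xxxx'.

(0,0): Delta=-0.6273 Bond=98.8548
V0=15.4235

The replicating-portfolio and risk-neutral prices coincide; use p* = (1.09−0.63)/(1.14−0.63) = 0.9020 for the latter.
Terminal values V(1,·): V(1,0)=55.1900, V(1,1)=12.6400
(0,0): S=133.0000. Δ = (V_up−V_dn)/(S_up−S_dn) = (12.6400−55.1900)/(151.6200−83.7900) = -0.6273. V = [p*·12.6400 + (1−p*)·55.1900]/1.09 = 15.4235. B = V − Δ·S = 98.8548.
Each (Δ,B) replicates both successor values, so the strategy is self-financing and V0 is arbitrage-free.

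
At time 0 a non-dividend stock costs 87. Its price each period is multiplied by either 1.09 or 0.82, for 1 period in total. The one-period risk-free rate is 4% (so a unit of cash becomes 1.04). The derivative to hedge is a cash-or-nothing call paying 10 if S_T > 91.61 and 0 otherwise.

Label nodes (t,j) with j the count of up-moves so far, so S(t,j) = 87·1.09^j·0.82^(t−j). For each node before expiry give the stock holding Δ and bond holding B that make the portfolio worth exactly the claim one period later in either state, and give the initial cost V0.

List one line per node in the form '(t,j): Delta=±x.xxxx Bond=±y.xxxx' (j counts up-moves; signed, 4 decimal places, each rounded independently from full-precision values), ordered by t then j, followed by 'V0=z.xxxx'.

No-arbitrage ⇒ martingale measure with p* = (R−d)/(u−d) = 0.8148.
Terminal values V(1,·): V(1,0)=0.0000, V(1,1)=10.0000
  t=0,j=0: stock 87.0000 → up 94.8300 (V=10.0000), down 71.3400 (V=0.0000). Price 7.8348; hedge Δ=0.4257, bond B=-29.2023.
Check: Δ(0,0)·S0 + B(0,0) = 7.8348 = V0.

(0,0): Delta=0.4257 Bond=-29.2023
V0=7.8348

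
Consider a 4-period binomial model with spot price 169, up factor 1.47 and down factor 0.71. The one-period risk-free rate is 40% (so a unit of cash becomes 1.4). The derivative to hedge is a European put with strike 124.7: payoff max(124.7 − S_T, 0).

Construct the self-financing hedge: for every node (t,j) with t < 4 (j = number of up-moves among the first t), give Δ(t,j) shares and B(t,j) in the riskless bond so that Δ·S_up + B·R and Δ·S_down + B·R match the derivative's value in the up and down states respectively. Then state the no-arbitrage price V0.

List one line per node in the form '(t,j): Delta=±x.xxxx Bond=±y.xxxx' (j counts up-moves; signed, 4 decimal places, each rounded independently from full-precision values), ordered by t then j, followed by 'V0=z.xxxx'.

(0,0): Delta=-0.0024 Bond=0.4417
(1,0): Delta=-0.0357 Bond=4.6040
(1,1): Delta=-0.0008 Bond=0.2140
(2,0): Delta=-0.4051 Bond=37.9207
(2,1): Delta=-0.0176 Bond=3.2525
(2,2): Delta=0.0000 Bond=0.0000
(3,0): Delta=-1.0000 Bond=89.0714
(3,1): Delta=-0.3760 Bond=49.4387
(3,2): Delta=0.0000 Bond=0.0000
(3,3): Delta=0.0000 Bond=0.0000
V0=0.0280

Risk-neutral probability p* = (R−d)/(u−d) = (1.4−0.71)/(1.47−0.71) = 0.9079.
Terminal payoffs: V(4,0)=81.7543, V(4,1)=35.7842, V(4,2)=0.0000, V(4,3)=0.0000, V(4,4)=0.0000
  t=3,j=0: stock 60.4870 → up 88.9158 (V=35.7842), down 42.9457 (V=81.7543). Price 28.5845; hedge Δ=-1.0000, bond B=89.0714.
  t=3,j=1: stock 125.2336 → up 184.0933 (V=0.0000), down 88.9158 (V=35.7842). Price 2.3542; hedge Δ=-0.3760, bond B=49.4387.
  t=3,j=2: stock 259.2864 → up 381.1510 (V=0.0000), down 184.0933 (V=0.0000). Price 0.0000; hedge Δ=0.0000, bond B=0.0000.
  t=3,j=3: stock 536.8324 → up 789.1436 (V=0.0000), down 381.1510 (V=0.0000). Price 0.0000; hedge Δ=0.0000, bond B=0.0000.
  t=2,j=0: stock 85.1929 → up 125.2336 (V=2.3542), down 60.4870 (V=28.5845). Price 3.4073; hedge Δ=-0.4051, bond B=37.9207.
  t=2,j=1: stock 176.3853 → up 259.2864 (V=0.0000), down 125.2336 (V=2.3542). Price 0.1549; hedge Δ=-0.0176, bond B=3.2525.
  t=2,j=2: stock 365.1921 → up 536.8324 (V=0.0000), down 259.2864 (V=0.0000). Price 0.0000; hedge Δ=0.0000, bond B=0.0000.
  t=1,j=0: stock 119.9900 → up 176.3853 (V=0.1549), down 85.1929 (V=3.4073). Price 0.3246; hedge Δ=-0.0357, bond B=4.6040.
  t=1,j=1: stock 248.4300 → up 365.1921 (V=0.0000), down 176.3853 (V=0.1549). Price 0.0102; hedge Δ=-0.0008, bond B=0.2140.
  t=0,j=0: stock 169.0000 → up 248.4300 (V=0.0102), down 119.9900 (V=0.3246). Price 0.0280; hedge Δ=-0.0024, bond B=0.4417.
Root portfolio cost Δ·169+B reproduces V0=0.0280.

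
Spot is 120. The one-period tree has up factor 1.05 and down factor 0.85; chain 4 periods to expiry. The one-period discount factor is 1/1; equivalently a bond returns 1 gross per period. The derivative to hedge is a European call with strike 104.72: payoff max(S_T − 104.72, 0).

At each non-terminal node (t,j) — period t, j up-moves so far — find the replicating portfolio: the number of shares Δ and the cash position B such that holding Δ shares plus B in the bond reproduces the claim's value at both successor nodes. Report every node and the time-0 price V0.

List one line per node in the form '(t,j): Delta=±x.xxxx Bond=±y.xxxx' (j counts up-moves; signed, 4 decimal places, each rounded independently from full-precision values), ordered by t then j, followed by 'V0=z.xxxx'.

Since d<R<u, set p* = (R−d)/(u−d) = 0.7500; price each node as the discounted p*-expectation of its children.
Payoff layer (t=4): V(4,0)=0.0000, V(4,1)=0.0000, V(4,2)=0.0000, V(4,3)=13.3578, V(4,4)=41.1408
  t=3,j=0: stock 73.6950 → up 77.3798 (V=0.0000), down 62.6407 (V=0.0000). Price 0.0000; hedge Δ=0.0000, bond B=0.0000.
  t=3,j=1: stock 91.0350 → up 95.5867 (V=0.0000), down 77.3798 (V=0.0000). Price 0.0000; hedge Δ=0.0000, bond B=0.0000.
  t=3,j=2: stock 112.4550 → up 118.0778 (V=13.3578), down 95.5868 (V=0.0000). Price 10.0183; hedge Δ=0.5939, bond B=-56.7704.
  t=3,j=3: stock 138.9150 → up 145.8608 (V=41.1408), down 118.0778 (V=13.3578). Price 34.1950; hedge Δ=1.0000, bond B=-104.7200.
  t=2,j=0: stock 86.7000 → up 91.0350 (V=0.0000), down 73.6950 (V=0.0000). Price 0.0000; hedge Δ=0.0000, bond B=0.0000.
  t=2,j=1: stock 107.1000 → up 112.4550 (V=10.0183), down 91.0350 (V=0.0000). Price 7.5137; hedge Δ=0.4677, bond B=-42.5778.
  t=2,j=2: stock 132.3000 → up 138.9150 (V=34.1950), down 112.4550 (V=10.0183). Price 28.1508; hedge Δ=0.9137, bond B=-92.7326.
  t=1,j=0: stock 102.0000 → up 107.1000 (V=7.5137), down 86.7000 (V=0.0000). Price 5.6353; hedge Δ=0.3683, bond B=-31.9334.
  t=1,j=1: stock 126.0000 → up 132.3000 (V=28.1508), down 107.1000 (V=7.5137). Price 22.9916; hedge Δ=0.8189, bond B=-80.1939.
  t=0,j=0: stock 120.0000 → up 126.0000 (V=22.9916), down 102.0000 (V=5.6353). Price 18.6525; hedge Δ=0.7232, bond B=-68.1288.
Check: Δ(0,0)·S0 + B(0,0) = 18.6525 = V0.

(0,0): Delta=0.7232 Bond=-68.1288
(1,0): Delta=0.3683 Bond=-31.9334
(1,1): Delta=0.8189 Bond=-80.1939
(2,0): Delta=0.0000 Bond=0.0000
(2,1): Delta=0.4677 Bond=-42.5778
(2,2): Delta=0.9137 Bond=-92.7326
(3,0): Delta=0.0000 Bond=0.0000
(3,1): Delta=0.0000 Bond=0.0000
(3,2): Delta=0.5939 Bond=-56.7704
(3,3): Delta=1.0000 Bond=-104.7200
V0=18.6525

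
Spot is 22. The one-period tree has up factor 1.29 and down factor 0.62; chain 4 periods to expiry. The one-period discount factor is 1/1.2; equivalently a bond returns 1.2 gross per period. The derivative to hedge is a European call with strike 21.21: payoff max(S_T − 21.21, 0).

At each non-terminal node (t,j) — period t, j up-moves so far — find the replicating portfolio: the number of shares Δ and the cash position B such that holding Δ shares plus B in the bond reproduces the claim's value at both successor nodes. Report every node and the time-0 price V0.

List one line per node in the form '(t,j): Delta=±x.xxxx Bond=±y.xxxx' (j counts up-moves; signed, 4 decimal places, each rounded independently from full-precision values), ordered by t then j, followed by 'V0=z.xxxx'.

(0,0): Delta=0.9016 Bond=-7.7232
(1,0): Delta=0.4596 Bond=-3.2389
(1,1): Delta=0.9346 Bond=-10.2034
(2,0): Delta=0.0000 Bond=0.0000
(2,1): Delta=0.4939 Bond=-4.4898
(2,2): Delta=0.9674 Bond=-13.4473
(3,0): Delta=0.0000 Bond=0.0000
(3,1): Delta=0.0000 Bond=0.0000
(3,2): Delta=0.5307 Bond=-6.2238
(3,3): Delta=1.0000 Bond=-17.6750
V0=12.1119

Under the risk-neutral measure, an up-move has probability p* = (R−d)/(u−d) = 0.8657 and values discount at R = 1.2.
Terminal payoffs: V(4,0)=0.0000, V(4,1)=0.0000, V(4,2)=0.0000, V(4,3)=8.0708, V(4,4)=39.7130
  t=3,j=0: stock 5.2432 → up 6.7637 (V=0.0000), down 3.2508 (V=0.0000). Price 0.0000; hedge Δ=0.0000, bond B=0.0000.
  t=3,j=1: stock 10.9093 → up 14.0730 (V=0.0000), down 6.7637 (V=0.0000). Price 0.0000; hedge Δ=0.0000, bond B=0.0000.
  t=3,j=2: stock 22.6983 → up 29.2808 (V=8.0708), down 14.0730 (V=0.0000). Price 5.8222; hedge Δ=0.5307, bond B=-6.2238.
  t=3,j=3: stock 47.2272 → up 60.9230 (V=39.7130), down 29.2808 (V=8.0708). Price 29.5522; hedge Δ=1.0000, bond B=-17.6750.
  t=2,j=0: stock 8.4568 → up 10.9093 (V=0.0000), down 5.2432 (V=0.0000). Price 0.0000; hedge Δ=0.0000, bond B=0.0000.
  t=2,j=1: stock 17.5956 → up 22.6983 (V=5.8222), down 10.9093 (V=0.0000). Price 4.2001; hedge Δ=0.4939, bond B=-4.4898.
  t=2,j=2: stock 36.6102 → up 47.2272 (V=29.5522), down 22.6983 (V=5.8222). Price 21.9705; hedge Δ=0.9674, bond B=-13.4473.
  t=1,j=0: stock 13.6400 → up 17.5956 (V=4.2001), down 8.4568 (V=0.0000). Price 3.0299; hedge Δ=0.4596, bond B=-3.2389.
  t=1,j=1: stock 28.3800 → up 36.6102 (V=21.9705), down 17.5956 (V=4.2001). Price 16.3195; hedge Δ=0.9346, bond B=-10.2034.
  t=0,j=0: stock 22.0000 → up 28.3800 (V=16.3195), down 13.6400 (V=3.0299). Price 12.1119; hedge Δ=0.9016, bond B=-7.7232.
Self-financing check: at every node Δ·S+B equals the discounted successor values.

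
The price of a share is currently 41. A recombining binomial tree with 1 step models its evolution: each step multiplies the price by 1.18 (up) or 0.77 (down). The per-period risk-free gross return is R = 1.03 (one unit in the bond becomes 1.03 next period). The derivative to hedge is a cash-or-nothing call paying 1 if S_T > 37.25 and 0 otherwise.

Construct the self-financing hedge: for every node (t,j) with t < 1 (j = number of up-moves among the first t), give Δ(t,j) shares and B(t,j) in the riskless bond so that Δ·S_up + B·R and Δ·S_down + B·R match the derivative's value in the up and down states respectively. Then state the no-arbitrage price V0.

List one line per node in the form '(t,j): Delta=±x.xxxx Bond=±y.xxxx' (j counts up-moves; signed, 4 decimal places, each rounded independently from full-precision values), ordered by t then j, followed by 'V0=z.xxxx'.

Under the risk-neutral measure, an up-move has probability p* = (R−d)/(u−d) = 0.6341 and values discount at R = 1.03.
Terminal values V(1,·): V(1,0)=0.0000, V(1,1)=1.0000
(0,0): S=41.0000. Δ = (V_up−V_dn)/(S_up−S_dn) = (1.0000−0.0000)/(48.3800−31.5700) = 0.0595. V = [p*·1.0000 + (1−p*)·0.0000]/1.03 = 0.6157. B = V − Δ·S = -1.8233.
Self-financing check: at every node Δ·S+B equals the discounted successor values.

(0,0): Delta=0.0595 Bond=-1.8233
V0=0.6157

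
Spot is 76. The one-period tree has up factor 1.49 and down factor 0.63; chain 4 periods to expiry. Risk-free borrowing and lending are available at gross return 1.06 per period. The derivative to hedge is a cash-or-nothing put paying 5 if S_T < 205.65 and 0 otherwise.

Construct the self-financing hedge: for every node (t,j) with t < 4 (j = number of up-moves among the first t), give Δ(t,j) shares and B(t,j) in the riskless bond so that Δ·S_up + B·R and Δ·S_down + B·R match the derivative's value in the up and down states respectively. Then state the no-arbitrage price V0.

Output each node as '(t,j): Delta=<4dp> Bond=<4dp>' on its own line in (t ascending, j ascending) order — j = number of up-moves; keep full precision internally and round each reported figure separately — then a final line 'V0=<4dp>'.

(0,0): Delta=-0.0080 Bond=4.3231
(1,0): Delta=0.0000 Bond=4.1981
(1,1): Delta=-0.0114 Bond=4.9669
(2,0): Delta=0.0000 Bond=4.4500
(2,1): Delta=0.0000 Bond=4.4500
(2,2): Delta=-0.0163 Bond=6.0799
(3,0): Delta=0.0000 Bond=4.7170
(3,1): Delta=0.0000 Bond=4.7170
(3,2): Delta=0.0000 Bond=4.7170
(3,3): Delta=-0.0231 Bond=8.1724
V0=3.7129

Risk-neutral probability p* = (R−d)/(u−d) = (1.06−0.63)/(1.49−0.63) = 0.5000.
Payoff layer (t=4): V(4,0)=5.0000, V(4,1)=5.0000, V(4,2)=5.0000, V(4,3)=5.0000, V(4,4)=0.0000
Node (3,0) S=19.0036: V=(p*·5.0000+(1−p*)·5.0000)/1.06=4.7170; Δ=(5.0000−5.0000)/(28.3153−11.9723)=0.0000; B=V−Δ·S=4.7170
Node (3,1) S=44.9450: V=(p*·5.0000+(1−p*)·5.0000)/1.06=4.7170; Δ=(5.0000−5.0000)/(66.9680−28.3153)=0.0000; B=V−Δ·S=4.7170
Node (3,2) S=106.2984: V=(p*·5.0000+(1−p*)·5.0000)/1.06=4.7170; Δ=(5.0000−5.0000)/(158.3846−66.9680)=0.0000; B=V−Δ·S=4.7170
Node (3,3) S=251.4041: V=(p*·0.0000+(1−p*)·5.0000)/1.06=2.3585; Δ=(0.0000−5.0000)/(374.5921−158.3846)=-0.0231; B=V−Δ·S=8.1724
Node (2,0) S=30.1644: V=(p*·4.7170+(1−p*)·4.7170)/1.06=4.4500; Δ=(4.7170−4.7170)/(44.9450−19.0036)=0.0000; B=V−Δ·S=4.4500
Node (2,1) S=71.3412: V=(p*·4.7170+(1−p*)·4.7170)/1.06=4.4500; Δ=(4.7170−4.7170)/(106.2984−44.9450)=0.0000; B=V−Δ·S=4.4500
Node (2,2) S=168.7276: V=(p*·2.3585+(1−p*)·4.7170)/1.06=3.3375; Δ=(2.3585−4.7170)/(251.4041−106.2984)=-0.0163; B=V−Δ·S=6.0799
Node (1,0) S=47.8800: V=(p*·4.4500+(1−p*)·4.4500)/1.06=4.1981; Δ=(4.4500−4.4500)/(71.3412−30.1644)=0.0000; B=V−Δ·S=4.1981
Node (1,1) S=113.2400: V=(p*·3.3375+(1−p*)·4.4500)/1.06=3.6733; Δ=(3.3375−4.4500)/(168.7276−71.3412)=-0.0114; B=V−Δ·S=4.9669
Node (0,0) S=76.0000: V=(p*·3.6733+(1−p*)·4.1981)/1.06=3.7129; Δ=(3.6733−4.1981)/(113.2400−47.8800)=-0.0080; B=V−Δ·S=4.3231
Each (Δ,B) replicates both successor values, so the strategy is self-financing and V0 is arbitrage-free.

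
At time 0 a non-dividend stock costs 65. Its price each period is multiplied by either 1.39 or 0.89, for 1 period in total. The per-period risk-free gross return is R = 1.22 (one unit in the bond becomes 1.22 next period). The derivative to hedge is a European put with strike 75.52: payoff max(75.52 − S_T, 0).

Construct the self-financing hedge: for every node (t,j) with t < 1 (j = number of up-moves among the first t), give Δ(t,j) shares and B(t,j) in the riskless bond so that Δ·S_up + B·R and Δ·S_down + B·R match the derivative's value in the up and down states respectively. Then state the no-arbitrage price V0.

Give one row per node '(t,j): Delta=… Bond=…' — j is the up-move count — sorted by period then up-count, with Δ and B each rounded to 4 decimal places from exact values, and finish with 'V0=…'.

(0,0): Delta=-0.5437 Bond=40.2644
V0=4.9244

Risk-neutral probability p* = (R−d)/(u−d) = (1.22−0.89)/(1.39−0.89) = 0.6600.
Payoff layer (t=1): V(1,0)=17.6700, V(1,1)=0.0000
Node (0,0) S=65.0000: V=(p*·0.0000+(1−p*)·17.6700)/1.22=4.9244; Δ=(0.0000−17.6700)/(90.3500−57.8500)=-0.5437; B=V−Δ·S=40.2644
The time-0 hedge costs 4.9244, which is the no-arbitrage price.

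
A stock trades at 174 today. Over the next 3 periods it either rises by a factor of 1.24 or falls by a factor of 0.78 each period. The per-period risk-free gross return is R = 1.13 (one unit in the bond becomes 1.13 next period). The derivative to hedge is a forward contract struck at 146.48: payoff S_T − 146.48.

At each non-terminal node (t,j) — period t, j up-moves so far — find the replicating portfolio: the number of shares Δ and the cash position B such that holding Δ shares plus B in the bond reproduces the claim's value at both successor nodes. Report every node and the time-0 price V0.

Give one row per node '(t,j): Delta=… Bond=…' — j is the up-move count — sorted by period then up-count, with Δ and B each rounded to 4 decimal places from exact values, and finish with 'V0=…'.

(0,0): Delta=1.0000 Bond=-101.5180
(1,0): Delta=1.0000 Bond=-114.7153
(1,1): Delta=1.0000 Bond=-114.7153
(2,0): Delta=1.0000 Bond=-129.6283
(2,1): Delta=1.0000 Bond=-129.6283
(2,2): Delta=1.0000 Bond=-129.6283
V0=72.4820

The replicating-portfolio and risk-neutral prices coincide; use p* = (1.13−0.78)/(1.24−0.78) = 0.7609 for the latter.
Terminal values V(3,·): V(3,0)=-63.9080, V(3,1)=-15.2116, V(3,2)=62.2031, V(3,3)=185.2726
(2,0): S=105.8616. Δ = (V_up−V_dn)/(S_up−S_dn) = (-15.2116−-63.9080)/(131.2684−82.5720) = 1.0000. V = [p*·-15.2116 + (1−p*)·-63.9080]/1.13 = -23.7667. B = V − Δ·S = -129.6283.
(2,1): S=168.2928. Δ = (V_up−V_dn)/(S_up−S_dn) = (62.2031−-15.2116)/(208.6831−131.2684) = 1.0000. V = [p*·62.2031 + (1−p*)·-15.2116]/1.13 = 38.6645. B = V − Δ·S = -129.6283.
(2,2): S=267.5424. Δ = (V_up−V_dn)/(S_up−S_dn) = (185.2726−62.2031)/(331.7526−208.6831) = 1.0000. V = [p*·185.2726 + (1−p*)·62.2031]/1.13 = 137.9141. B = V − Δ·S = -129.6283.
(1,0): S=135.7200. Δ = (V_up−V_dn)/(S_up−S_dn) = (38.6645−-23.7667)/(168.2928−105.8616) = 1.0000. V = [p*·38.6645 + (1−p*)·-23.7667]/1.13 = 21.0047. B = V − Δ·S = -114.7153.
(1,1): S=215.7600. Δ = (V_up−V_dn)/(S_up−S_dn) = (137.9141−38.6645)/(267.5424−168.2928) = 1.0000. V = [p*·137.9141 + (1−p*)·38.6645]/1.13 = 101.0447. B = V − Δ·S = -114.7153.
(0,0): S=174.0000. Δ = (V_up−V_dn)/(S_up−S_dn) = (101.0447−21.0047)/(215.7600−135.7200) = 1.0000. V = [p*·101.0447 + (1−p*)·21.0047]/1.13 = 72.4820. B = V − Δ·S = -101.5180.
Root portfolio cost Δ·174+B reproduces V0=72.4820.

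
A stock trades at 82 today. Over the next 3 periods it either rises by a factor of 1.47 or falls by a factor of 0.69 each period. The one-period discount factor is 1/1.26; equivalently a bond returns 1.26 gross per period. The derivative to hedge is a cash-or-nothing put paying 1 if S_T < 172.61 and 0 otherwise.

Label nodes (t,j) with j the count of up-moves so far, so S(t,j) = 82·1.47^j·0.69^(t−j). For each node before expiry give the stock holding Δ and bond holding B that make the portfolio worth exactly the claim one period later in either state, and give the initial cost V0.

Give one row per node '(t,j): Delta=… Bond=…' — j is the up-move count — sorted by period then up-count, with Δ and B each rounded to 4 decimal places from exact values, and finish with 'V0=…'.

(0,0): Delta=-0.0053 Bond=0.7361
(1,0): Delta=0.0000 Bond=0.6299
(1,1): Delta=-0.0062 Bond=1.0371
(2,0): Delta=0.0000 Bond=0.7937
(2,1): Delta=0.0000 Bond=0.7937
(2,2): Delta=-0.0072 Bond=1.4957
V0=0.3048

Risk-neutral probability p* = (R−d)/(u−d) = (1.26−0.69)/(1.47−0.69) = 0.7308.
Terminal values V(3,·): V(3,0)=1.0000, V(3,1)=1.0000, V(3,2)=1.0000, V(3,3)=0.0000
(2,0): S=39.0402. Δ = (V_up−V_dn)/(S_up−S_dn) = (1.0000−1.0000)/(57.3891−26.9377) = 0.0000. V = [p*·1.0000 + (1−p*)·1.0000]/1.26 = 0.7937. B = V − Δ·S = 0.7937.
(2,1): S=83.1726. Δ = (V_up−V_dn)/(S_up−S_dn) = (1.0000−1.0000)/(122.2637−57.3891) = 0.0000. V = [p*·1.0000 + (1−p*)·1.0000]/1.26 = 0.7937. B = V − Δ·S = 0.7937.
(2,2): S=177.1938. Δ = (V_up−V_dn)/(S_up−S_dn) = (0.0000−1.0000)/(260.4749−122.2637) = -0.0072. V = [p*·0.0000 + (1−p*)·1.0000]/1.26 = 0.2137. B = V − Δ·S = 1.4957.
(1,0): S=56.5800. Δ = (V_up−V_dn)/(S_up−S_dn) = (0.7937−0.7937)/(83.1726−39.0402) = 0.0000. V = [p*·0.7937 + (1−p*)·0.7937]/1.26 = 0.6299. B = V − Δ·S = 0.6299.
(1,1): S=120.5400. Δ = (V_up−V_dn)/(S_up−S_dn) = (0.2137−0.7937)/(177.1938−83.1726) = -0.0062. V = [p*·0.2137 + (1−p*)·0.7937]/1.26 = 0.2935. B = V − Δ·S = 1.0371.
(0,0): S=82.0000. Δ = (V_up−V_dn)/(S_up−S_dn) = (0.2935−0.6299)/(120.5400−56.5800) = -0.0053. V = [p*·0.2935 + (1−p*)·0.6299]/1.26 = 0.3048. B = V − Δ·S = 0.7361.
The time-0 hedge costs 0.3048, which is the no-arbitrage price.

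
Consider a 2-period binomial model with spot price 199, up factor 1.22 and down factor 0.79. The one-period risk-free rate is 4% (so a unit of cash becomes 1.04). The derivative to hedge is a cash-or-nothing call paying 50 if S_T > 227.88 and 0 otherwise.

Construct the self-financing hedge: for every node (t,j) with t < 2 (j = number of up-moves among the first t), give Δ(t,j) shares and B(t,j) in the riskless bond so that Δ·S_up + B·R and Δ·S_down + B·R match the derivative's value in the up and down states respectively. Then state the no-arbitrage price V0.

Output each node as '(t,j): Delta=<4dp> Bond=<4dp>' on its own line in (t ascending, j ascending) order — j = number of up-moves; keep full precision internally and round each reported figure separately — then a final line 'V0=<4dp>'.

(0,0): Delta=0.3267 Bond=-49.3780
(1,0): Delta=0.0000 Bond=0.0000
(1,1): Delta=0.4789 Bond=-88.3274
V0=15.6260

Since d<R<u, set p* = (R−d)/(u−d) = 0.5814; price each node as the discounted p*-expectation of its children.
Payoff layer (t=2): V(2,0)=0.0000, V(2,1)=0.0000, V(2,2)=50.0000
(1,0): S=157.2100. Δ = (V_up−V_dn)/(S_up−S_dn) = (0.0000−0.0000)/(191.7962−124.1959) = 0.0000. V = [p*·0.0000 + (1−p*)·0.0000]/1.04 = 0.0000. B = V − Δ·S = 0.0000.
(1,1): S=242.7800. Δ = (V_up−V_dn)/(S_up−S_dn) = (50.0000−0.0000)/(296.1916−191.7962) = 0.4789. V = [p*·50.0000 + (1−p*)·0.0000]/1.04 = 27.9517. B = V − Δ·S = -88.3274.
(0,0): S=199.0000. Δ = (V_up−V_dn)/(S_up−S_dn) = (27.9517−0.0000)/(242.7800−157.2100) = 0.3267. V = [p*·27.9517 + (1−p*)·0.0000]/1.04 = 15.6260. B = V − Δ·S = -49.3780.
The time-0 hedge costs 15.6260, which is the no-arbitrage price.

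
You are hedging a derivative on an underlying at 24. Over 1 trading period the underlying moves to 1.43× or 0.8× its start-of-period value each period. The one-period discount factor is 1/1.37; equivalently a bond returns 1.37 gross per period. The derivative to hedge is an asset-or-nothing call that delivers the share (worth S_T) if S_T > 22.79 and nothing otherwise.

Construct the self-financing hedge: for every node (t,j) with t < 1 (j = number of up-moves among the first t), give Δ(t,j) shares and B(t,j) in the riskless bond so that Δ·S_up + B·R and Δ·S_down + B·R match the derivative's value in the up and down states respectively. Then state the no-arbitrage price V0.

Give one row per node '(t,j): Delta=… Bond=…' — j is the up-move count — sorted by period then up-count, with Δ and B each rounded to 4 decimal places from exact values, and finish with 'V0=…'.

(0,0): Delta=2.2698 Bond=-31.8109
V0=22.6653

The replicating-portfolio and risk-neutral prices coincide; use p* = (1.37−0.8)/(1.43−0.8) = 0.9048 for the latter.
At expiry t=1: V(1,0)=0.0000, V(1,1)=34.3200
  t=0,j=0: stock 24.0000 → up 34.3200 (V=34.3200), down 19.2000 (V=0.0000). Price 22.6653; hedge Δ=2.2698, bond B=-31.8109.
Root portfolio cost Δ·24+B reproduces V0=22.6653.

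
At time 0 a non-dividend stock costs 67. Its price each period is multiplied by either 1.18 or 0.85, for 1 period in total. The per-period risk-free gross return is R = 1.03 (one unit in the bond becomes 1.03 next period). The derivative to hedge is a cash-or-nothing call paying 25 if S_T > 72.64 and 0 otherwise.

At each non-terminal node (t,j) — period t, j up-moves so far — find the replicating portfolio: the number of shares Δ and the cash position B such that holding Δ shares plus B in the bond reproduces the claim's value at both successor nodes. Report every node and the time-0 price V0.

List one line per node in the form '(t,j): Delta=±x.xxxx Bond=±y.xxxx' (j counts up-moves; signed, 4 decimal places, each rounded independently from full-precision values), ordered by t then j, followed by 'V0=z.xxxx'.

(0,0): Delta=1.1307 Bond=-62.5184
V0=13.2392

Risk-neutral probability p* = (R−d)/(u−d) = (1.03−0.85)/(1.18−0.85) = 0.5455.
Payoff layer (t=1): V(1,0)=0.0000, V(1,1)=25.0000
Node (0,0) S=67.0000: V=(p*·25.0000+(1−p*)·0.0000)/1.03=13.2392; Δ=(25.0000−0.0000)/(79.0600−56.9500)=1.1307; B=V−Δ·S=-62.5184
The time-0 hedge costs 13.2392, which is the no-arbitrage price.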